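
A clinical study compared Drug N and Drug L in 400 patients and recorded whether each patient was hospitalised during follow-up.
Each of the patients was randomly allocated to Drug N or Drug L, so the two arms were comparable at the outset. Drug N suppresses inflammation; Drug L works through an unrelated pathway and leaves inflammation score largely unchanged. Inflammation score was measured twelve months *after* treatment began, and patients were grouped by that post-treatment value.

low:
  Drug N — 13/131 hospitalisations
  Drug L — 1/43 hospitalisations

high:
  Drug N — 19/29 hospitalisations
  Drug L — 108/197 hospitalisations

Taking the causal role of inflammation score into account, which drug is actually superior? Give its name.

Drug N

Inflammation score is recorded after the drug and is itself shifted by it — it sits on the causal path from drug to outcome. Conditioning on a mediator would strip out part of the effect we want; the pooled comparison gives the total causal effect.
Pooled: Drug N 20.0% vs Drug L 45.4%; Drug N is lower overall.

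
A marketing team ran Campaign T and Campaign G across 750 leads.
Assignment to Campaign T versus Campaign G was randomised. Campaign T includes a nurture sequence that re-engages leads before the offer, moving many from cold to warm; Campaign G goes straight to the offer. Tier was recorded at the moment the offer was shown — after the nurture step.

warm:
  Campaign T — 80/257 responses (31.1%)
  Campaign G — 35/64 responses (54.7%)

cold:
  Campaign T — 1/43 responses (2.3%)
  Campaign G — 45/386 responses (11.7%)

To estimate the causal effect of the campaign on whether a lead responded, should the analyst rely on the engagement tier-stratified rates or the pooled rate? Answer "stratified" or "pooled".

Because the campaign influences engagement tier, engagement tier is a post-treatment mediator, not a confounder. Stratifying on it would bias the estimate; the causal effect is the crude pooled difference.
Pooled: Campaign T 27.0% vs Campaign G 17.8%; Campaign T is higher overall.

pooled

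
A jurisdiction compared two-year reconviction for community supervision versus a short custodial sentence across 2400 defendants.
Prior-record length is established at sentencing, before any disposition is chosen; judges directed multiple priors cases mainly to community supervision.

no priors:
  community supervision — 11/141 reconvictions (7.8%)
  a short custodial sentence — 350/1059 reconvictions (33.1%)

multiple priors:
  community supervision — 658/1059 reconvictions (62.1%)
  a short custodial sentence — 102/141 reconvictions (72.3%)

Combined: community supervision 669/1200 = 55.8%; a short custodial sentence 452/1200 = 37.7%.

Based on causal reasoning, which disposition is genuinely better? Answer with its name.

Since prior-record length is a pre-existing factor (not a product of the disposition) and it affects the outcome on its own, it is a confounder. The stratified rates, not the pooled rate, identify the causal effect.
Within each level — no priors: 7.8% vs 33.1%; multiple priors: 62.1% vs 72.3% — community supervision is lower every time.

community supervision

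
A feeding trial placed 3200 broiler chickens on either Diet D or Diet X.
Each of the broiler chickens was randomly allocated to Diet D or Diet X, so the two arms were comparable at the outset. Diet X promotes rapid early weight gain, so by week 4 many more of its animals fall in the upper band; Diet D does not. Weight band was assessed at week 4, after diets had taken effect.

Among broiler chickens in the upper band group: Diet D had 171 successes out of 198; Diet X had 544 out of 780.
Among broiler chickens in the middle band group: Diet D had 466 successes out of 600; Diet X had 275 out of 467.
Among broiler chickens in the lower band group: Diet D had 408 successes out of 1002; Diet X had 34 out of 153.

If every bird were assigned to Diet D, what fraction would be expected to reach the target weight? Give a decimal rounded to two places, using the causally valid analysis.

Because the diet influences week-4 weight band, week-4 weight band is a post-treatment mediator, not a confounder. Stratifying on it would bias the estimate; the causal effect is the crude pooled difference.
So P(outcome | do(Diet D)) is just the pooled rate for Diet D: 1045/1800 = 0.581.

0.58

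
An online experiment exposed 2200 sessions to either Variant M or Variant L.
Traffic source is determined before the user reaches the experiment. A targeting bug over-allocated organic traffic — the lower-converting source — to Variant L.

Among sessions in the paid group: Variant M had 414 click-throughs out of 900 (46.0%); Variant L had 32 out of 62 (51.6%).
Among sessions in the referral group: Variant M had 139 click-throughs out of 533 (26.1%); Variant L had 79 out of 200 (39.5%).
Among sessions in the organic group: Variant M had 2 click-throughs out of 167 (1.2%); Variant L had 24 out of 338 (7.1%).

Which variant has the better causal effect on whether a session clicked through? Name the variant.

Here traffic source is a common cause — it drives both which variant a case falls under and the outcome. The crude comparison mixes populations; the stratum-specific rates are the causally relevant ones.
Within each level — paid: 46.0% vs 51.6%; referral: 26.1% vs 39.5%; organic: 1.2% vs 7.1% — Variant L is higher every time.

Variant L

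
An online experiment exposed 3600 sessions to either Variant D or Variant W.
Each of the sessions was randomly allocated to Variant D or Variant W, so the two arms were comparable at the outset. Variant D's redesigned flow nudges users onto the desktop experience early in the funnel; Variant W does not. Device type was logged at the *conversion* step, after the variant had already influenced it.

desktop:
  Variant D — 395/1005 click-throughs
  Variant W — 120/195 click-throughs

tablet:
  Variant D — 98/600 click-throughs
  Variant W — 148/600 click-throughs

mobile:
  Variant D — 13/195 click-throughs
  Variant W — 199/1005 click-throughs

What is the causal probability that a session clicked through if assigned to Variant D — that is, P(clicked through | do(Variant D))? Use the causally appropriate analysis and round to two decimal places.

Within every device type level Variant W has the higher rate, yet pooled Variant D does — Simpson's reversal.
Because the variant influences device type, device type is a post-treatment mediator, not a confounder. Stratifying on it would bias the estimate; the causal effect is the crude pooled difference.
So P(outcome | do(Variant D)) is just the pooled rate for Variant D: 506/1800 = 0.281.

0.28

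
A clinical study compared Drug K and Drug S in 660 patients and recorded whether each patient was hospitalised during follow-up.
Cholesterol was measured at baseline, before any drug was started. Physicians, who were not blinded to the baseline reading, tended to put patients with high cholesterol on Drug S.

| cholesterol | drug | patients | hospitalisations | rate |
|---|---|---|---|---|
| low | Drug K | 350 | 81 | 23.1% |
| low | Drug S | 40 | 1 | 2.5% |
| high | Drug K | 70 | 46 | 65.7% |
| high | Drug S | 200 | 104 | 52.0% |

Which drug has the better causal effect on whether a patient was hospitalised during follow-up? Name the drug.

Since cholesterol is a pre-existing factor (not a product of the drug) and it affects the outcome on its own, it is a confounder. The stratified rates, not the pooled rate, identify the causal effect.
Within each level — low: 23.1% vs 2.5%; high: 65.7% vs 52.0% — Drug S is lower every time.

Drug S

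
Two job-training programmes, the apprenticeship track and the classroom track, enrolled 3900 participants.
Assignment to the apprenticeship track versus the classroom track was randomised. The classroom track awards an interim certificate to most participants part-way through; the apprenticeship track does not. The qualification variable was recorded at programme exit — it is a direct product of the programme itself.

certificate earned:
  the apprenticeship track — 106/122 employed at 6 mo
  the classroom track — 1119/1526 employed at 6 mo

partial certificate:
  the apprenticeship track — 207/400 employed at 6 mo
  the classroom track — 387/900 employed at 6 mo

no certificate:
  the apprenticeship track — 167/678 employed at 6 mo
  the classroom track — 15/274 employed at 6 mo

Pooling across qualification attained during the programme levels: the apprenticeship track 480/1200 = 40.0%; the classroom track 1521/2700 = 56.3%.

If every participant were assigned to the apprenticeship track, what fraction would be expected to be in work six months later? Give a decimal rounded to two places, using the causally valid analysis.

0.40

Qualification attained during the programme is recorded after the programme and is itself shifted by it — it sits on the causal path from programme to outcome. Conditioning on a mediator would strip out part of the effect we want; the pooled comparison gives the total causal effect.
So P(outcome | do(the apprenticeship track)) is just the pooled rate for the apprenticeship track: 480/1200 = 0.400.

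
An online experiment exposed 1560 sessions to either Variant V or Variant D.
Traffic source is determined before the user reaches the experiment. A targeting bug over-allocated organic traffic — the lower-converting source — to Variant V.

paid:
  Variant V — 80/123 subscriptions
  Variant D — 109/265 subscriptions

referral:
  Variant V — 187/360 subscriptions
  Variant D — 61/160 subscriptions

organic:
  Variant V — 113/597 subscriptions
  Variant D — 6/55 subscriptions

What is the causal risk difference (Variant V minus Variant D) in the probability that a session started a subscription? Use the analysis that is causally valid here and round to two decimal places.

Within every traffic source level Variant V has the higher rate, yet pooled Variant D does — Simpson's reversal.
Traffic source satisfies the back-door criterion: it is not a descendant of the variant, and it blocks the spurious path from variant to outcome. Adjusting for it (i.e., using the within-traffic source rates) gives the causal effect.
Adjusting over the population distribution of traffic source: 0.249·(0.650−0.411) + 0.333·(0.519−0.381) + 0.418·(0.189−0.109) = +0.139.

+0.14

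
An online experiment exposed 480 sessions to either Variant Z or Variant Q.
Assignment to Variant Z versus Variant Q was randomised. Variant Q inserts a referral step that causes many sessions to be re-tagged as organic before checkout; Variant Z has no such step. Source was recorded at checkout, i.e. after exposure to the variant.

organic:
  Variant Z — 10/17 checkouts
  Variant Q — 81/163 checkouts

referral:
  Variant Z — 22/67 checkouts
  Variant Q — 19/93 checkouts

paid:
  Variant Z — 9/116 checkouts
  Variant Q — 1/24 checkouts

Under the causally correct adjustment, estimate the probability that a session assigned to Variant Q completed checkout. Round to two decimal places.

Variant Z is higher inside every traffic source stratum but Variant Q is higher in aggregate. Whether to stratify depends on how traffic source relates to the variant.
Traffic source lies on the pathway variant → traffic source → outcome, so adjusting for it blocks the indirect effect. For the total causal effect of variant, use the unadjusted pooled rates.
So P(outcome | do(Variant Q)) is just the pooled rate for Variant Q: 101/280 = 0.361.

0.36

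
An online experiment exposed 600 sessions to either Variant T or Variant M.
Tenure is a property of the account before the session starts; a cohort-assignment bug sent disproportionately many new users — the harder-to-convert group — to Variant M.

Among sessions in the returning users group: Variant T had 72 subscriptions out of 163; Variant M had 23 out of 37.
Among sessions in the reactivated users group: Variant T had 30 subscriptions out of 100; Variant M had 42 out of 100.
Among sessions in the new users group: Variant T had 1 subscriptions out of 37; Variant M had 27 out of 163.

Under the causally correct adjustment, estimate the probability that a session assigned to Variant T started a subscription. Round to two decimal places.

0.26

The stratified and pooled comparisons disagree (Variant M wins within each user tenure; Variant T wins overall), so the answer turns on the causal role of user tenure.
Here user tenure is a common cause — it drives both which variant a case falls under and the outcome. The crude comparison mixes populations; the stratum-specific rates are the causally relevant ones.
Standardising Variant T to the population user tenure mix: 0.333·72/163 + 0.333·30/100 + 0.333·1/37 = 0.256.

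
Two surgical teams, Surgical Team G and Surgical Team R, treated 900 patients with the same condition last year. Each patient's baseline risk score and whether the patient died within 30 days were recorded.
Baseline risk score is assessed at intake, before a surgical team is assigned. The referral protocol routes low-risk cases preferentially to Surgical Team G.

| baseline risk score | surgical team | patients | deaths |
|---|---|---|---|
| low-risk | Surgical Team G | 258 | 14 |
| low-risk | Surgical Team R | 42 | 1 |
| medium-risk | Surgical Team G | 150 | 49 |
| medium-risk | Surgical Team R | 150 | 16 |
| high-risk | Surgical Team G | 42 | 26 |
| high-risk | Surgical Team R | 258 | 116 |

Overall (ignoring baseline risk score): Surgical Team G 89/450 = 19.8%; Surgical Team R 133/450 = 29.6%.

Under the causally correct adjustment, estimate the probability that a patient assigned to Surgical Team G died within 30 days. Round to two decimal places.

Surgical Team R is lower inside every baseline risk score stratum but Surgical Team G is lower in aggregate. Whether to stratify depends on how baseline risk score relates to the surgical team.
Since baseline risk score is a pre-existing factor (not a product of the surgical team) and it affects the outcome on its own, it is a confounder. The stratified rates, not the pooled rate, identify the causal effect.
Standardising Surgical Team G to the population baseline risk score mix: 0.333·14/258 + 0.333·49/150 + 0.333·26/42 = 0.333.

0.33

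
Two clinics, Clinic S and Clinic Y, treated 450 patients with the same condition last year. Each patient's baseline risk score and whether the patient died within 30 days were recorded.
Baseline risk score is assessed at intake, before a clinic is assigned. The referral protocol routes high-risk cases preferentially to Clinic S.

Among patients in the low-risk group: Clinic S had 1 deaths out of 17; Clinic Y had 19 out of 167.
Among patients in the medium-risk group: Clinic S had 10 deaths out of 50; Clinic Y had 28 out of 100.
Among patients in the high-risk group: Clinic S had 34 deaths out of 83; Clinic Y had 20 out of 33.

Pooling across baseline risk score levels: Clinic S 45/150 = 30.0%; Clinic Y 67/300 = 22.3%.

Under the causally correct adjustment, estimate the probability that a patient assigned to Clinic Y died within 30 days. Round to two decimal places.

0.30

Baseline risk score satisfies the back-door criterion: it is not a descendant of the clinic, and it blocks the spurious path from clinic to outcome. Adjusting for it (i.e., using the within-baseline risk score rates) gives the causal effect.
Standardising Clinic Y to the population baseline risk score mix: 0.409·19/167 + 0.333·28/100 + 0.258·20/33 = 0.296.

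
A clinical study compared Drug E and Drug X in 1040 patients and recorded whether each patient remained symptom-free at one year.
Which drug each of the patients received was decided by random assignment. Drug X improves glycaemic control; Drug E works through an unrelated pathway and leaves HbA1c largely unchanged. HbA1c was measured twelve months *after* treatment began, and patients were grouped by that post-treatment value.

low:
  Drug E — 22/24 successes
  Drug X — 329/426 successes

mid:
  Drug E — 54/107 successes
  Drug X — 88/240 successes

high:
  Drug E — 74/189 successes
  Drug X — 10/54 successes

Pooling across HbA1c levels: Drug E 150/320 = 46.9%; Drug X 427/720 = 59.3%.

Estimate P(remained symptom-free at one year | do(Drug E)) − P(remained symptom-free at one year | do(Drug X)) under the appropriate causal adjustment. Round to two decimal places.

-0.12

Because the drug influences HbA1c, HbA1c is a post-treatment mediator, not a confounder. Stratifying on it would bias the estimate; the causal effect is the crude pooled difference.
The causal difference is the pooled difference: 0.469 − 0.593 = -0.124.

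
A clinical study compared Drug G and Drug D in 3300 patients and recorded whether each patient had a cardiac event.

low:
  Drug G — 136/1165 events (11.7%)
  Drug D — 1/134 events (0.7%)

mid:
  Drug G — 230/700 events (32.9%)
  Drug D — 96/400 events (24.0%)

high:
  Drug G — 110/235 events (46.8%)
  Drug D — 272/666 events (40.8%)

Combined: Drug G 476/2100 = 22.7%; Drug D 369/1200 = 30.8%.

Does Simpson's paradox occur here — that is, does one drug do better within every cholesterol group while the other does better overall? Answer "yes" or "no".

yes

Within each cholesterol level (low 11.7% vs 0.7%; mid 32.9% vs 24.0%; high 46.8% vs 40.8%), Drug D has the lower rate every time. Pooled: 22.7% vs 30.8% — Drug G has the lower rate overall. The two comparisons disagree.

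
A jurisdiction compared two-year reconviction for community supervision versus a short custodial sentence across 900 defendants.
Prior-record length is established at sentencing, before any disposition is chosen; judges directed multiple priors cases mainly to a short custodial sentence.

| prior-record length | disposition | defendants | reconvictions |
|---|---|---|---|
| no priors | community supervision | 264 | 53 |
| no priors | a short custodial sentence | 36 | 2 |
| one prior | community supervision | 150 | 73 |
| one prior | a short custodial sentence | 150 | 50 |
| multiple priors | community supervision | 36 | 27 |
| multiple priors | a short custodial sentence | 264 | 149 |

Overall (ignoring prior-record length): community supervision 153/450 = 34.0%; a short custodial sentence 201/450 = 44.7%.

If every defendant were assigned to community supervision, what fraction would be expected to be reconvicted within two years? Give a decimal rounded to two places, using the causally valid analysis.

0.48

The stratified and pooled comparisons disagree (a short custodial sentence wins within each prior-record length; community supervision wins overall), so the answer turns on the causal role of prior-record length.
Since prior-record length is a pre-existing factor (not a product of the disposition) and it affects the outcome on its own, it is a confounder. The stratified rates, not the pooled rate, identify the causal effect.
Standardising community supervision to the population prior-record length mix: 0.333·53/264 + 0.333·73/150 + 0.333·27/36 = 0.479.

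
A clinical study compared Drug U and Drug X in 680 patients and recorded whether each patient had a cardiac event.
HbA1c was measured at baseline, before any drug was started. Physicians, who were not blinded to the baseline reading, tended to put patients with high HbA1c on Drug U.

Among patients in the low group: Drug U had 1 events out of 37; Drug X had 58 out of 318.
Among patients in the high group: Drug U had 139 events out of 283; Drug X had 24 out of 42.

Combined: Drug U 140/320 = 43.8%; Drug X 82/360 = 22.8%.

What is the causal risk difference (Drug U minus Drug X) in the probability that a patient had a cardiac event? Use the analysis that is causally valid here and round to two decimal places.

HbA1c is set before the drug has any effect — it is not caused by the drug — and it independently drives the outcome. That makes it a confounder, so the causal comparison is within HbA1c levels.
Adjusting over the population distribution of HbA1c: 0.522·(0.027−0.182) + 0.478·(0.491−0.571) = -0.119.

-0.12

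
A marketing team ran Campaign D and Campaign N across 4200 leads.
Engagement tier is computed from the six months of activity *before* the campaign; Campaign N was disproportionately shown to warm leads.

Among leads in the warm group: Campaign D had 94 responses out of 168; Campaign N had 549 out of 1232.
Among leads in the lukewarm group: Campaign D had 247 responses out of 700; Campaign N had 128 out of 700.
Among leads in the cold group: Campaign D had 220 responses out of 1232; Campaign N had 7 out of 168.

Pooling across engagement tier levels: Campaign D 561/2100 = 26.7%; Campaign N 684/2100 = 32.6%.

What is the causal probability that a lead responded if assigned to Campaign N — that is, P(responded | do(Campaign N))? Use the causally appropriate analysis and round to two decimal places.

Campaign D is higher inside every engagement tier stratum but Campaign N is higher in aggregate. Whether to stratify depends on how engagement tier relates to the campaign.
The imbalance in engagement tier arose from how leads were allocated, not from anything the campaign did; and engagement tier independently affects the outcome. The pooled gap is confounded — condition on engagement tier.
Standardising Campaign N to the population engagement tier mix: 0.333·549/1232 + 0.333·128/700 + 0.333·7/168 = 0.223.

0.22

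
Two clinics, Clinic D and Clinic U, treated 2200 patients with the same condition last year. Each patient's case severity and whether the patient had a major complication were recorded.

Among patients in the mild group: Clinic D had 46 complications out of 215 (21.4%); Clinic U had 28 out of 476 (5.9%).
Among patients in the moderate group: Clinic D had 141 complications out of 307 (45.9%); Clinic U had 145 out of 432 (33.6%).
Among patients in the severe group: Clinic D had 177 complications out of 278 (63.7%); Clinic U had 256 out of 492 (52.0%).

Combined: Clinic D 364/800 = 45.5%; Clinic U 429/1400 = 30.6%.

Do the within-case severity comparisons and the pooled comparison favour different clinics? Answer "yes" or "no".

Within each case severity level (mild 21.4% vs 5.9%; moderate 45.9% vs 33.6%; severe 63.7% vs 52.0%), Clinic U has the lower rate every time. Pooled: 45.5% vs 30.6% — Clinic U has the lower rate overall. They agree.

no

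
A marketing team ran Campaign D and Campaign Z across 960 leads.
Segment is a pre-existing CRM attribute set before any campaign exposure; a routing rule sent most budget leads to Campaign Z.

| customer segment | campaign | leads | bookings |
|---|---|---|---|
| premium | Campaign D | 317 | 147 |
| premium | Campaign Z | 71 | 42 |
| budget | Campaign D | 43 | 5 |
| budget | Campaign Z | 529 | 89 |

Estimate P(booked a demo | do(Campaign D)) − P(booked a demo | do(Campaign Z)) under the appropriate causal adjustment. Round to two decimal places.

-0.08

The stratified and pooled comparisons disagree (Campaign Z wins within each customer segment; Campaign D wins overall), so the answer turns on the causal role of customer segment.
Customer segment satisfies the back-door criterion: it is not a descendant of the campaign, and it blocks the spurious path from campaign to outcome. Adjusting for it (i.e., using the within-customer segment rates) gives the causal effect.
Adjusting over the population distribution of customer segment: 0.404·(0.464−0.592) + 0.596·(0.116−0.168) = -0.083.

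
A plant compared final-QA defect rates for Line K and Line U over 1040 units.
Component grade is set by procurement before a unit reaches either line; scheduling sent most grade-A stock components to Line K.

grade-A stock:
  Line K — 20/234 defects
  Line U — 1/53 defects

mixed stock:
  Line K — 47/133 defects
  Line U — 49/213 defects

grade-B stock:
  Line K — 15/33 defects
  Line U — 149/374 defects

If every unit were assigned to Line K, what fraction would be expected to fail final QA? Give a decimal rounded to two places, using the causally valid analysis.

0.32

Component grade is set before the line has any effect — it is not caused by the line — and it independently drives the outcome. That makes it a confounder, so the causal comparison is within component grade levels.
Standardising Line K to the population component grade mix: 0.276·20/234 + 0.333·47/133 + 0.391·15/33 = 0.319.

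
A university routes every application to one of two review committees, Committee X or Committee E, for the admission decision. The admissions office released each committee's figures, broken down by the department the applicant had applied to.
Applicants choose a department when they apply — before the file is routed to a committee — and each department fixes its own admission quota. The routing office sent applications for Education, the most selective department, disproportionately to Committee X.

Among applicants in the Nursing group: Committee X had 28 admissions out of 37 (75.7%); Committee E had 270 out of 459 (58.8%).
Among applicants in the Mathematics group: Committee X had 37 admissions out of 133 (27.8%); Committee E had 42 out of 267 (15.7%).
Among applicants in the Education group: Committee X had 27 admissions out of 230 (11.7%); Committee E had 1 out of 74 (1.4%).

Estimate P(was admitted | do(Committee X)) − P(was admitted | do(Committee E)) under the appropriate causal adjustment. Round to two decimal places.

Within every department level Committee X has the higher rate, yet pooled Committee E does — Simpson's reversal.
The imbalance in department arose from how applicants were allocated, not from anything the review committee did; and department independently affects the outcome. The pooled gap is confounded — condition on department.
Adjusting over the population distribution of department: 0.413·(0.757−0.588) + 0.333·(0.278−0.157) + 0.253·(0.117−0.014) = +0.136.

+0.14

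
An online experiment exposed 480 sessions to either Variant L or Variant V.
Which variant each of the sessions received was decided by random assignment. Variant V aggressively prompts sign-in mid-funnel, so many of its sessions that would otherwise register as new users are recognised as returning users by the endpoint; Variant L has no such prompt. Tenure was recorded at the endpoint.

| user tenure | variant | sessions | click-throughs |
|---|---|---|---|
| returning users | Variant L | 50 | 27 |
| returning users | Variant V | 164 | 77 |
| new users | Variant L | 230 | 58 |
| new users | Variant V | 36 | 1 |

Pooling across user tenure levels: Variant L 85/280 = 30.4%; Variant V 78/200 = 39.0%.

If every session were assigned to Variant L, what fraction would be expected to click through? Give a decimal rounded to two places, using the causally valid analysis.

User tenure lies on the pathway variant → user tenure → outcome, so adjusting for it blocks the indirect effect. For the total causal effect of variant, use the unadjusted pooled rates.
So P(outcome | do(Variant L)) is just the pooled rate for Variant L: 85/280 = 0.304.

0.30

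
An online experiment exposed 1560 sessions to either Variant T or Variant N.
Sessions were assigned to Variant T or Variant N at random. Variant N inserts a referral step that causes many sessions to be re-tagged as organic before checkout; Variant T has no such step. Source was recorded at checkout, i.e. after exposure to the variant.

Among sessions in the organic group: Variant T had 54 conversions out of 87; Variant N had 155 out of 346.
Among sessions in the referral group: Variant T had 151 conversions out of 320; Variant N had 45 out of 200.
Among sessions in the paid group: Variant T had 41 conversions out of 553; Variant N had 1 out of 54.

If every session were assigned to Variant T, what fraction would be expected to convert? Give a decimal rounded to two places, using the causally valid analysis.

The distribution of traffic source is itself part of what the variant does — it is an intermediate outcome. Holding it fixed would remove that part of the effect; the total effect is the pooled difference.
So P(outcome | do(Variant T)) is just the pooled rate for Variant T: 246/960 = 0.256.

0.26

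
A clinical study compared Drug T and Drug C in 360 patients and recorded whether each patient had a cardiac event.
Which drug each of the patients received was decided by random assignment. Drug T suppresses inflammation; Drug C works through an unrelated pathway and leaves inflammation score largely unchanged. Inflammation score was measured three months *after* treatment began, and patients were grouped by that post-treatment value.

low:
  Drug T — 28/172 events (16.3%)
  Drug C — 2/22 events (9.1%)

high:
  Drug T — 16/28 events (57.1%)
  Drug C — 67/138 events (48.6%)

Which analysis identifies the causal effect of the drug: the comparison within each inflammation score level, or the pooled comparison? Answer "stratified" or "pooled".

Inflammation score is downstream of the drug. One should not condition on a consequence of treatment, so the overall rates are the right comparison.
Pooled: Drug T 22.0% vs Drug C 43.1%; Drug T is lower overall.

pooled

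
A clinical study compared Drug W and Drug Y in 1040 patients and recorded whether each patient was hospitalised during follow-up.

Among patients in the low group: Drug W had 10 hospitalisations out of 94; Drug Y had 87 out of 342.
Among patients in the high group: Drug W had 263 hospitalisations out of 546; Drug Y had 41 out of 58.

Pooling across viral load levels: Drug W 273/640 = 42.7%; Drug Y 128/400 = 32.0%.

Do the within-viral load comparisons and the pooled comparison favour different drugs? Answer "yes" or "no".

Within each viral load level (low 10.6% vs 25.4%; high 48.2% vs 70.7%), Drug W has the lower rate every time. Pooled: 42.7% vs 32.0% — Drug Y has the lower rate overall. The two comparisons disagree.

yes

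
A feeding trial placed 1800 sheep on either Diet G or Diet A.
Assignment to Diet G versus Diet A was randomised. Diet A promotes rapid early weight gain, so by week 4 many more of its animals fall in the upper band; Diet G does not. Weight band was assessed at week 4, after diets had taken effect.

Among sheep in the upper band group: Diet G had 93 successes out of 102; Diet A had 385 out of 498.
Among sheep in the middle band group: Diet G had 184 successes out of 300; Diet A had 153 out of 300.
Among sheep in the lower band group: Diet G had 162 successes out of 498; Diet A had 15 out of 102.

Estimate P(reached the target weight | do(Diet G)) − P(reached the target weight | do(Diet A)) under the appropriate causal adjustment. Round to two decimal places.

The week-4 weight band-specific comparison favours Diet G throughout, but the pooled figures favour Diet A. The question is whether to condition on week-4 weight band.
Week-4 weight band here is a post-treatment variable shaped by the diet; conditioning on it would introduce bias rather than remove it. The overall comparison is the causal one.
The causal difference is the pooled difference: 0.488 − 0.614 = -0.127.

-0.13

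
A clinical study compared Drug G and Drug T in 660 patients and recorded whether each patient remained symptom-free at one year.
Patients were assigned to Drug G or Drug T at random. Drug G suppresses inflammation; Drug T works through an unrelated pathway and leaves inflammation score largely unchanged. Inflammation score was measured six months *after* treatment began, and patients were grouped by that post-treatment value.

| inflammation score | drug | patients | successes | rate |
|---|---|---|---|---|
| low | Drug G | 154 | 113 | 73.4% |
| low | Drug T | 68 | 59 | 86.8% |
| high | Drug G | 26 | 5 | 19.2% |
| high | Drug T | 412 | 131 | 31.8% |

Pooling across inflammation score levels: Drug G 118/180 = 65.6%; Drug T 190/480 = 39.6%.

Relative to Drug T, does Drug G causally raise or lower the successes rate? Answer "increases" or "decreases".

Within every inflammation score level Drug T has the higher rate, yet pooled Drug G does — Simpson's reversal.
Stratifying would compare drugs among patients the drugs themselves sorted into inflammation score groups — a form of selection on an intermediate. The unconditioned pooled rates give the total causal effect.
Pooled: Drug G 65.6% vs Drug T 39.6%; Drug G is higher overall.

increases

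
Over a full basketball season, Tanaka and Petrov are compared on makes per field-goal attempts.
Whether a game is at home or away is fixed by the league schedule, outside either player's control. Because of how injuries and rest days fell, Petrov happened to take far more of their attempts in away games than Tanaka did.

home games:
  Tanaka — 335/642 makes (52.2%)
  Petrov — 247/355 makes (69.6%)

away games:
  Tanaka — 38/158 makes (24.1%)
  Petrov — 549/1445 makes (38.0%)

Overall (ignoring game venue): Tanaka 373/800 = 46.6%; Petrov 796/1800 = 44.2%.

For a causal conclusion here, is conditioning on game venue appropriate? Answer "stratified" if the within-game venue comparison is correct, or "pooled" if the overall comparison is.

stratified

Since game venue is a pre-existing factor (not a product of the player) and it affects the outcome on its own, it is a confounder. The stratified rates, not the pooled rate, identify the causal effect.
Within each level — home games: 52.2% vs 69.6%; away games: 24.1% vs 38.0% — Petrov is higher every time.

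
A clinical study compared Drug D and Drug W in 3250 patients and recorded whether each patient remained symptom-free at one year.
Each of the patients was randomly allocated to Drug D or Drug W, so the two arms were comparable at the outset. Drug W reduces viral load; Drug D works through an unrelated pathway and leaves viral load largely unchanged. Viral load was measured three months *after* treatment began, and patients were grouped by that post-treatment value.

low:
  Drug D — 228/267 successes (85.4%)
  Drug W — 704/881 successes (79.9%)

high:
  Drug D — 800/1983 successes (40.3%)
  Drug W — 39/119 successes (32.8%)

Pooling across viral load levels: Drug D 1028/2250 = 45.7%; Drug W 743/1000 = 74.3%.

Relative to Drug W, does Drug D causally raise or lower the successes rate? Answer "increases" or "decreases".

The stratified and pooled comparisons disagree (Drug D wins within each viral load; Drug W wins overall), so the answer turns on the causal role of viral load.
Because the drug influences viral load, viral load is a post-treatment mediator, not a confounder. Stratifying on it would bias the estimate; the causal effect is the crude pooled difference.
Pooled: Drug D 45.7% vs Drug W 74.3%; Drug W is higher overall.

decreases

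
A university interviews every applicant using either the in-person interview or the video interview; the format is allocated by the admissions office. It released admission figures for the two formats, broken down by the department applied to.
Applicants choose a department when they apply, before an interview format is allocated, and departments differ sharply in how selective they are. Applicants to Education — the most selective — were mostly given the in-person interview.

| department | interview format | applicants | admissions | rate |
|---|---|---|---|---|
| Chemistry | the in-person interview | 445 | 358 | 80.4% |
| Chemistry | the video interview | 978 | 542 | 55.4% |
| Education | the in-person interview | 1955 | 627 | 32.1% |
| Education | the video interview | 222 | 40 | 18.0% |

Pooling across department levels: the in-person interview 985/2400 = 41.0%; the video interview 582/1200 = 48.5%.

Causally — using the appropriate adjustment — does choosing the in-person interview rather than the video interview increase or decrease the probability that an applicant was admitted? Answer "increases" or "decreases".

the in-person interview is higher inside every department stratum but the video interview is higher in aggregate. Whether to stratify depends on how department relates to the interview format.
Department is set before the interview format has any effect — it is not caused by the interview format — and it independently drives the outcome. That makes it a confounder, so the causal comparison is within department levels.
Within each level — Chemistry: 80.4% vs 55.4%; Education: 32.1% vs 18.0% — the in-person interview is higher every time.

increases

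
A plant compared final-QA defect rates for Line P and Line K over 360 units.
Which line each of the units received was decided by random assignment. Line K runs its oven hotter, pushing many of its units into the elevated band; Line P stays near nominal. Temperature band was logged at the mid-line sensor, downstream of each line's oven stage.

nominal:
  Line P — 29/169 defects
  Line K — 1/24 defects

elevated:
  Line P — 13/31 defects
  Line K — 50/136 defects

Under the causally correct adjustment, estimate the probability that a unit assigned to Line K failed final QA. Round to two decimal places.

In-process temperature band here is a post-treatment variable shaped by the line; conditioning on it would introduce bias rather than remove it. The overall comparison is the causal one.
So P(outcome | do(Line K)) is just the pooled rate for Line K: 51/160 = 0.319.

0.32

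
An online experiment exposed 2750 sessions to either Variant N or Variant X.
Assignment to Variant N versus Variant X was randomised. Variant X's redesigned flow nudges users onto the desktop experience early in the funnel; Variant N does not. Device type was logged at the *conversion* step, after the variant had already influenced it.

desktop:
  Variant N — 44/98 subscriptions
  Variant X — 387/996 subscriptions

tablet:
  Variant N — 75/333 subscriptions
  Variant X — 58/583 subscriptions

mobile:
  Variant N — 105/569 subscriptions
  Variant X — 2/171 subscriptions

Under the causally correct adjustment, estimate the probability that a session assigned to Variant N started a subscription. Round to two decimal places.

The distribution of device type is itself part of what the variant does — it is an intermediate outcome. Holding it fixed would remove that part of the effect; the total effect is the pooled difference.
So P(outcome | do(Variant N)) is just the pooled rate for Variant N: 224/1000 = 0.224.

0.22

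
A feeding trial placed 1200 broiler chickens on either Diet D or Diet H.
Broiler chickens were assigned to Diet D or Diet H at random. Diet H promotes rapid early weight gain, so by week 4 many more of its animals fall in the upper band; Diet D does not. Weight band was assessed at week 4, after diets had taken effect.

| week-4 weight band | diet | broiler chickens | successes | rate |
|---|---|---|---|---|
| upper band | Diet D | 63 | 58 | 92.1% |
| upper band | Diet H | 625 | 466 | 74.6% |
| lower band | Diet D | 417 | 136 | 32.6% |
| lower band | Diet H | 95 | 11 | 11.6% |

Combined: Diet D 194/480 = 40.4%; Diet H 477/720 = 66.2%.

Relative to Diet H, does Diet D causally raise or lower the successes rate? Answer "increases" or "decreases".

Week-4 weight band is downstream of the diet. One should not condition on a consequence of treatment, so the overall rates are the right comparison.
Pooled: Diet D 40.4% vs Diet H 66.2%; Diet H is higher overall.

decreases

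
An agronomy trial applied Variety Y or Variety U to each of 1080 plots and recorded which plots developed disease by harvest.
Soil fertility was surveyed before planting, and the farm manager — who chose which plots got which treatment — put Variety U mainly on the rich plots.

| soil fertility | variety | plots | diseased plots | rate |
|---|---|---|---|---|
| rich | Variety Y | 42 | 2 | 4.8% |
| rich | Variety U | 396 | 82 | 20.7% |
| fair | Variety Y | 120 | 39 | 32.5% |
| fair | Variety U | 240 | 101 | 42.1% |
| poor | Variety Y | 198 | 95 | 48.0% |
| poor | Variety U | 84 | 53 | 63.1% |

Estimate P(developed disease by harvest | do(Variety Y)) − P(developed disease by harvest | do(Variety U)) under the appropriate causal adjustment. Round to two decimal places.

-0.14

Soil fertility differs across varietys for reasons unrelated to any effect of the variety itself, and it separately predicts the outcome — a classic confounder. We must compare within soil fertility levels.
Adjusting over the population distribution of soil fertility: 0.406·(0.048−0.207) + 0.333·(0.325−0.421) + 0.261·(0.480−0.631) = -0.136.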